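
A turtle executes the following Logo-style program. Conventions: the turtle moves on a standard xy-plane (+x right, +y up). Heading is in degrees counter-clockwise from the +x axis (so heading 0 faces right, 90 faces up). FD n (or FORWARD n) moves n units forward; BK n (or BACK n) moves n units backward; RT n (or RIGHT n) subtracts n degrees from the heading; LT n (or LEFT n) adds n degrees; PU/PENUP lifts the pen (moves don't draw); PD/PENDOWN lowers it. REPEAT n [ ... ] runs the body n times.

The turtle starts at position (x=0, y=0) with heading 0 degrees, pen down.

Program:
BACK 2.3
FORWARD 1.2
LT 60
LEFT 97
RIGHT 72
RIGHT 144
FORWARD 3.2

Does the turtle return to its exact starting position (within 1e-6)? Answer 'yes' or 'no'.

Answer: no

Derivation:
Executing turtle program step by step:
Start: pos=(0,0), heading=0, pen down
BK 2.3: (0,0) -> (-2.3,0) [heading=0, draw]
FD 1.2: (-2.3,0) -> (-1.1,0) [heading=0, draw]
LT 60: heading 0 -> 60
LT 97: heading 60 -> 157
RT 72: heading 157 -> 85
RT 144: heading 85 -> 301
FD 3.2: (-1.1,0) -> (0.548,-2.743) [heading=301, draw]
Final: pos=(0.548,-2.743), heading=301, 3 segment(s) drawn

Start position: (0, 0)
Final position: (0.548, -2.743)
Distance = 2.797; >= 1e-6 -> NOT closed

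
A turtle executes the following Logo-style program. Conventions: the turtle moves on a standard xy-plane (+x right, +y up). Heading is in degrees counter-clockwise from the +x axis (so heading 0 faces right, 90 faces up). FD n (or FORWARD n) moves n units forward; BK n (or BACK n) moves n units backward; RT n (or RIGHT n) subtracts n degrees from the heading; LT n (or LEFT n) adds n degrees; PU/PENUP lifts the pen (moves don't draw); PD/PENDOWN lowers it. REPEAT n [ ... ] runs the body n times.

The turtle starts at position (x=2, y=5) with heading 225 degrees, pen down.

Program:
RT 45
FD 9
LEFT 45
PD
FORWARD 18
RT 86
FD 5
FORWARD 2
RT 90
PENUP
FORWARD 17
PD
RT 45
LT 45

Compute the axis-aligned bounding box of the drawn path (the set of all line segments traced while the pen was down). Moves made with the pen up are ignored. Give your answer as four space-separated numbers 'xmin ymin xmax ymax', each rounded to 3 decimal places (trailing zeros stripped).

Executing turtle program step by step:
Start: pos=(2,5), heading=225, pen down
RT 45: heading 225 -> 180
FD 9: (2,5) -> (-7,5) [heading=180, draw]
LT 45: heading 180 -> 225
PD: pen down
FD 18: (-7,5) -> (-19.728,-7.728) [heading=225, draw]
RT 86: heading 225 -> 139
FD 5: (-19.728,-7.728) -> (-23.501,-4.448) [heading=139, draw]
FD 2: (-23.501,-4.448) -> (-25.011,-3.136) [heading=139, draw]
RT 90: heading 139 -> 49
PU: pen up
FD 17: (-25.011,-3.136) -> (-13.858,9.695) [heading=49, move]
PD: pen down
RT 45: heading 49 -> 4
LT 45: heading 4 -> 49
Final: pos=(-13.858,9.695), heading=49, 4 segment(s) drawn

Segment endpoints: x in {-25.011, -23.501, -19.728, -7, 2}, y in {-7.728, -4.448, -3.136, 5, 5}
xmin=-25.011, ymin=-7.728, xmax=2, ymax=5

Answer: -25.011 -7.728 2 5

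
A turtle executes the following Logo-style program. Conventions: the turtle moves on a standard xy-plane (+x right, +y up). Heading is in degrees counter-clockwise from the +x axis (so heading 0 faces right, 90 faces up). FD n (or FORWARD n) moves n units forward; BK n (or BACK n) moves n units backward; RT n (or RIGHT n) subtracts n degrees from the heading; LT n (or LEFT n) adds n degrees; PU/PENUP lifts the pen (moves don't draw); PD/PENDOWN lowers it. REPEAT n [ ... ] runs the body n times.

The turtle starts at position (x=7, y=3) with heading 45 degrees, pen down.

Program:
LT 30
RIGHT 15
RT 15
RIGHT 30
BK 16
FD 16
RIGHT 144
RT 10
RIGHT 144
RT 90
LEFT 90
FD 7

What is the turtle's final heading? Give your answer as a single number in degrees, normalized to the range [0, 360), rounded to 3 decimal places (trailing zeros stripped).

Executing turtle program step by step:
Start: pos=(7,3), heading=45, pen down
LT 30: heading 45 -> 75
RT 15: heading 75 -> 60
RT 15: heading 60 -> 45
RT 30: heading 45 -> 15
BK 16: (7,3) -> (-8.455,-1.141) [heading=15, draw]
FD 16: (-8.455,-1.141) -> (7,3) [heading=15, draw]
RT 144: heading 15 -> 231
RT 10: heading 231 -> 221
RT 144: heading 221 -> 77
RT 90: heading 77 -> 347
LT 90: heading 347 -> 77
FD 7: (7,3) -> (8.575,9.821) [heading=77, draw]
Final: pos=(8.575,9.821), heading=77, 3 segment(s) drawn

Answer: 77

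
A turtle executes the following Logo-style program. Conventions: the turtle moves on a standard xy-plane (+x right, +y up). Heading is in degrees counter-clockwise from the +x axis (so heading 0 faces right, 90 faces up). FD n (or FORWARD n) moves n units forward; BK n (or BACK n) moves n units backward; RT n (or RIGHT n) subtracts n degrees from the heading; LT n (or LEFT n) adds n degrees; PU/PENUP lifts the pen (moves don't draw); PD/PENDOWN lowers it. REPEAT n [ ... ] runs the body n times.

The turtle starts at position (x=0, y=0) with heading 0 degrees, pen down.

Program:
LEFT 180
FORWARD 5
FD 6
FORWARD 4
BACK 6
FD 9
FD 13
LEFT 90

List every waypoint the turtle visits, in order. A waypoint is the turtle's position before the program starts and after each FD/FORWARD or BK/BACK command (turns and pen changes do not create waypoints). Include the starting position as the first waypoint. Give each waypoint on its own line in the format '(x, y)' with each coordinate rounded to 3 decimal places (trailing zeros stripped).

Executing turtle program step by step:
Start: pos=(0,0), heading=0, pen down
LT 180: heading 0 -> 180
FD 5: (0,0) -> (-5,0) [heading=180, draw]
FD 6: (-5,0) -> (-11,0) [heading=180, draw]
FD 4: (-11,0) -> (-15,0) [heading=180, draw]
BK 6: (-15,0) -> (-9,0) [heading=180, draw]
FD 9: (-9,0) -> (-18,0) [heading=180, draw]
FD 13: (-18,0) -> (-31,0) [heading=180, draw]
LT 90: heading 180 -> 270
Final: pos=(-31,0), heading=270, 6 segment(s) drawn
Waypoints (7 total):
(0, 0)
(-5, 0)
(-11, 0)
(-15, 0)
(-9, 0)
(-18, 0)
(-31, 0)

Answer: (0, 0)
(-5, 0)
(-11, 0)
(-15, 0)
(-9, 0)
(-18, 0)
(-31, 0)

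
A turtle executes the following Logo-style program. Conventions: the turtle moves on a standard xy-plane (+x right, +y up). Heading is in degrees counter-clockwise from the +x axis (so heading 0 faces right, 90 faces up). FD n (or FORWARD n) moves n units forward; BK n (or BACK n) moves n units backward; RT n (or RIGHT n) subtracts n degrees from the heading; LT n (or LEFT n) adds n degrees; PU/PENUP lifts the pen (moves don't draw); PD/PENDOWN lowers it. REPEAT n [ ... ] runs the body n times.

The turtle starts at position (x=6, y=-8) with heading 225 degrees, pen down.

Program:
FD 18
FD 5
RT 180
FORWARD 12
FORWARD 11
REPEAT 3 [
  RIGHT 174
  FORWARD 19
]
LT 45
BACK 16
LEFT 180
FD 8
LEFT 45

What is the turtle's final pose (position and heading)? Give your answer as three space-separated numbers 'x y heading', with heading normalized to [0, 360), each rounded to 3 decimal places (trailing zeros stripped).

Answer: -11.651 -0.935 153

Derivation:
Executing turtle program step by step:
Start: pos=(6,-8), heading=225, pen down
FD 18: (6,-8) -> (-6.728,-20.728) [heading=225, draw]
FD 5: (-6.728,-20.728) -> (-10.263,-24.263) [heading=225, draw]
RT 180: heading 225 -> 45
FD 12: (-10.263,-24.263) -> (-1.778,-15.778) [heading=45, draw]
FD 11: (-1.778,-15.778) -> (6,-8) [heading=45, draw]
REPEAT 3 [
  -- iteration 1/3 --
  RT 174: heading 45 -> 231
  FD 19: (6,-8) -> (-5.957,-22.766) [heading=231, draw]
  -- iteration 2/3 --
  RT 174: heading 231 -> 57
  FD 19: (-5.957,-22.766) -> (4.391,-6.831) [heading=57, draw]
  -- iteration 3/3 --
  RT 174: heading 57 -> 243
  FD 19: (4.391,-6.831) -> (-4.235,-23.76) [heading=243, draw]
]
LT 45: heading 243 -> 288
BK 16: (-4.235,-23.76) -> (-9.179,-8.543) [heading=288, draw]
LT 180: heading 288 -> 108
FD 8: (-9.179,-8.543) -> (-11.651,-0.935) [heading=108, draw]
LT 45: heading 108 -> 153
Final: pos=(-11.651,-0.935), heading=153, 9 segment(s) drawn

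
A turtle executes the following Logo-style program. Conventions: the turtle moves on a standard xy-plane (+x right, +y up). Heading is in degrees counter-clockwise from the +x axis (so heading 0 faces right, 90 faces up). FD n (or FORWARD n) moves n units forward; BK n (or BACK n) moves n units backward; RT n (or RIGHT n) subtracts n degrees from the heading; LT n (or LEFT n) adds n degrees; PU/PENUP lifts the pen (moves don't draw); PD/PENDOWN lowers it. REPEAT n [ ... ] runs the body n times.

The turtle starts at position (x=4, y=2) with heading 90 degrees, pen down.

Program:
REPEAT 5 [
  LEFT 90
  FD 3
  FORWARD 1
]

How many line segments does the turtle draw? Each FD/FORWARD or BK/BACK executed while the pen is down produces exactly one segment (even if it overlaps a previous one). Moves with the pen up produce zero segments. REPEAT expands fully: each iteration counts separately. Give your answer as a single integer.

Answer: 10

Derivation:
Executing turtle program step by step:
Start: pos=(4,2), heading=90, pen down
REPEAT 5 [
  -- iteration 1/5 --
  LT 90: heading 90 -> 180
  FD 3: (4,2) -> (1,2) [heading=180, draw]
  FD 1: (1,2) -> (0,2) [heading=180, draw]
  -- iteration 2/5 --
  LT 90: heading 180 -> 270
  FD 3: (0,2) -> (0,-1) [heading=270, draw]
  FD 1: (0,-1) -> (0,-2) [heading=270, draw]
  -- iteration 3/5 --
  LT 90: heading 270 -> 0
  FD 3: (0,-2) -> (3,-2) [heading=0, draw]
  FD 1: (3,-2) -> (4,-2) [heading=0, draw]
  -- iteration 4/5 --
  LT 90: heading 0 -> 90
  FD 3: (4,-2) -> (4,1) [heading=90, draw]
  FD 1: (4,1) -> (4,2) [heading=90, draw]
  -- iteration 5/5 --
  LT 90: heading 90 -> 180
  FD 3: (4,2) -> (1,2) [heading=180, draw]
  FD 1: (1,2) -> (0,2) [heading=180, draw]
]
Final: pos=(0,2), heading=180, 10 segment(s) drawn
Segments drawn: 10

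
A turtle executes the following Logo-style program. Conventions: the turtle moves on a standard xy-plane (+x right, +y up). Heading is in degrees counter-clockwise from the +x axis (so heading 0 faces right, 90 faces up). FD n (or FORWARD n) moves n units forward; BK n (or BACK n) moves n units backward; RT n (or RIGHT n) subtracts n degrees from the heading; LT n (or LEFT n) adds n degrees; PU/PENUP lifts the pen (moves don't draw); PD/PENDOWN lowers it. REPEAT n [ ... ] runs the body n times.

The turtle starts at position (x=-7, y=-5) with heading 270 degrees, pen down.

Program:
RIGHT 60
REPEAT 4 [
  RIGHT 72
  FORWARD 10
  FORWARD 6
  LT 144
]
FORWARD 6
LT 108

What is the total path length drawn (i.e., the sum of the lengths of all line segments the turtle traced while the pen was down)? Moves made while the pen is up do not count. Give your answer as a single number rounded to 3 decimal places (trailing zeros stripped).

Executing turtle program step by step:
Start: pos=(-7,-5), heading=270, pen down
RT 60: heading 270 -> 210
REPEAT 4 [
  -- iteration 1/4 --
  RT 72: heading 210 -> 138
  FD 10: (-7,-5) -> (-14.431,1.691) [heading=138, draw]
  FD 6: (-14.431,1.691) -> (-18.89,5.706) [heading=138, draw]
  LT 144: heading 138 -> 282
  -- iteration 2/4 --
  RT 72: heading 282 -> 210
  FD 10: (-18.89,5.706) -> (-27.551,0.706) [heading=210, draw]
  FD 6: (-27.551,0.706) -> (-32.747,-2.294) [heading=210, draw]
  LT 144: heading 210 -> 354
  -- iteration 3/4 --
  RT 72: heading 354 -> 282
  FD 10: (-32.747,-2.294) -> (-30.668,-12.075) [heading=282, draw]
  FD 6: (-30.668,-12.075) -> (-29.42,-17.944) [heading=282, draw]
  LT 144: heading 282 -> 66
  -- iteration 4/4 --
  RT 72: heading 66 -> 354
  FD 10: (-29.42,-17.944) -> (-19.475,-18.99) [heading=354, draw]
  FD 6: (-19.475,-18.99) -> (-13.508,-19.617) [heading=354, draw]
  LT 144: heading 354 -> 138
]
FD 6: (-13.508,-19.617) -> (-17.967,-15.602) [heading=138, draw]
LT 108: heading 138 -> 246
Final: pos=(-17.967,-15.602), heading=246, 9 segment(s) drawn

Segment lengths:
  seg 1: (-7,-5) -> (-14.431,1.691), length = 10
  seg 2: (-14.431,1.691) -> (-18.89,5.706), length = 6
  seg 3: (-18.89,5.706) -> (-27.551,0.706), length = 10
  seg 4: (-27.551,0.706) -> (-32.747,-2.294), length = 6
  seg 5: (-32.747,-2.294) -> (-30.668,-12.075), length = 10
  seg 6: (-30.668,-12.075) -> (-29.42,-17.944), length = 6
  seg 7: (-29.42,-17.944) -> (-19.475,-18.99), length = 10
  seg 8: (-19.475,-18.99) -> (-13.508,-19.617), length = 6
  seg 9: (-13.508,-19.617) -> (-17.967,-15.602), length = 6
Total = 70

Answer: 70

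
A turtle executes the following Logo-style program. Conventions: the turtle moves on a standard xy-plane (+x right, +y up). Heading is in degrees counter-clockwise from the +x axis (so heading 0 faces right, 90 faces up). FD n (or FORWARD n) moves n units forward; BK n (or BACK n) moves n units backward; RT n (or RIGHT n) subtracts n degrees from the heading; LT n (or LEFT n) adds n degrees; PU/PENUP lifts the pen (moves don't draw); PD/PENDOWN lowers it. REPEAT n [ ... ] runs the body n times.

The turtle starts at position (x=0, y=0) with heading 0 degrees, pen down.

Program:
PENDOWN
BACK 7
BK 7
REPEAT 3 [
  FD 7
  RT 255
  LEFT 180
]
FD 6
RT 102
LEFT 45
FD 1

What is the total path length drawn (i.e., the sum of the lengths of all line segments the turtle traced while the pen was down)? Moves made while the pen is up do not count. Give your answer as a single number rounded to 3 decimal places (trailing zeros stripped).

Executing turtle program step by step:
Start: pos=(0,0), heading=0, pen down
PD: pen down
BK 7: (0,0) -> (-7,0) [heading=0, draw]
BK 7: (-7,0) -> (-14,0) [heading=0, draw]
REPEAT 3 [
  -- iteration 1/3 --
  FD 7: (-14,0) -> (-7,0) [heading=0, draw]
  RT 255: heading 0 -> 105
  LT 180: heading 105 -> 285
  -- iteration 2/3 --
  FD 7: (-7,0) -> (-5.188,-6.761) [heading=285, draw]
  RT 255: heading 285 -> 30
  LT 180: heading 30 -> 210
  -- iteration 3/3 --
  FD 7: (-5.188,-6.761) -> (-11.25,-10.261) [heading=210, draw]
  RT 255: heading 210 -> 315
  LT 180: heading 315 -> 135
]
FD 6: (-11.25,-10.261) -> (-15.493,-6.019) [heading=135, draw]
RT 102: heading 135 -> 33
LT 45: heading 33 -> 78
FD 1: (-15.493,-6.019) -> (-15.285,-5.041) [heading=78, draw]
Final: pos=(-15.285,-5.041), heading=78, 7 segment(s) drawn

Segment lengths:
  seg 1: (0,0) -> (-7,0), length = 7
  seg 2: (-7,0) -> (-14,0), length = 7
  seg 3: (-14,0) -> (-7,0), length = 7
  seg 4: (-7,0) -> (-5.188,-6.761), length = 7
  seg 5: (-5.188,-6.761) -> (-11.25,-10.261), length = 7
  seg 6: (-11.25,-10.261) -> (-15.493,-6.019), length = 6
  seg 7: (-15.493,-6.019) -> (-15.285,-5.041), length = 1
Total = 42

Answer: 42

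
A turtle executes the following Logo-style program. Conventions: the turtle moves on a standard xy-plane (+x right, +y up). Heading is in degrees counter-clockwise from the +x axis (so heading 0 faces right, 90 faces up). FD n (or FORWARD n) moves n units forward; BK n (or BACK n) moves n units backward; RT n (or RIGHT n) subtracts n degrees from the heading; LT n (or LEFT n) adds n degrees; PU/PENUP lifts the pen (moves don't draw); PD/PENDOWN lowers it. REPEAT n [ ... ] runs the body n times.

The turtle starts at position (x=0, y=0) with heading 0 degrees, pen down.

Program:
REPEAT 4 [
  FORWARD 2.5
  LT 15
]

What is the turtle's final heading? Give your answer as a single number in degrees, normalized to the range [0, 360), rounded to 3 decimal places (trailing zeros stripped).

Executing turtle program step by step:
Start: pos=(0,0), heading=0, pen down
REPEAT 4 [
  -- iteration 1/4 --
  FD 2.5: (0,0) -> (2.5,0) [heading=0, draw]
  LT 15: heading 0 -> 15
  -- iteration 2/4 --
  FD 2.5: (2.5,0) -> (4.915,0.647) [heading=15, draw]
  LT 15: heading 15 -> 30
  -- iteration 3/4 --
  FD 2.5: (4.915,0.647) -> (7.08,1.897) [heading=30, draw]
  LT 15: heading 30 -> 45
  -- iteration 4/4 --
  FD 2.5: (7.08,1.897) -> (8.848,3.665) [heading=45, draw]
  LT 15: heading 45 -> 60
]
Final: pos=(8.848,3.665), heading=60, 4 segment(s) drawn

Answer: 60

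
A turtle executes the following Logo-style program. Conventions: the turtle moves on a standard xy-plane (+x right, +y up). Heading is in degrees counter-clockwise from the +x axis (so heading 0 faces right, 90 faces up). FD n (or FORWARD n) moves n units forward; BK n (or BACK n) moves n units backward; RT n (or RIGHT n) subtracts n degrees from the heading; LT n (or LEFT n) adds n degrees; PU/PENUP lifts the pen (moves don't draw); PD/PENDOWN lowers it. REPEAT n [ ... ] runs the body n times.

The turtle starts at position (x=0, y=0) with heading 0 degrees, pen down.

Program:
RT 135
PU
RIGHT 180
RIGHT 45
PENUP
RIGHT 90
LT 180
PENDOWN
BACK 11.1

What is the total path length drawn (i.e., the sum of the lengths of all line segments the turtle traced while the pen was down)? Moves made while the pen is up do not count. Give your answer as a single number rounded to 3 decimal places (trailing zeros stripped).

Answer: 11.1

Derivation:
Executing turtle program step by step:
Start: pos=(0,0), heading=0, pen down
RT 135: heading 0 -> 225
PU: pen up
RT 180: heading 225 -> 45
RT 45: heading 45 -> 0
PU: pen up
RT 90: heading 0 -> 270
LT 180: heading 270 -> 90
PD: pen down
BK 11.1: (0,0) -> (0,-11.1) [heading=90, draw]
Final: pos=(0,-11.1), heading=90, 1 segment(s) drawn

Segment lengths:
  seg 1: (0,0) -> (0,-11.1), length = 11.1
Total = 11.1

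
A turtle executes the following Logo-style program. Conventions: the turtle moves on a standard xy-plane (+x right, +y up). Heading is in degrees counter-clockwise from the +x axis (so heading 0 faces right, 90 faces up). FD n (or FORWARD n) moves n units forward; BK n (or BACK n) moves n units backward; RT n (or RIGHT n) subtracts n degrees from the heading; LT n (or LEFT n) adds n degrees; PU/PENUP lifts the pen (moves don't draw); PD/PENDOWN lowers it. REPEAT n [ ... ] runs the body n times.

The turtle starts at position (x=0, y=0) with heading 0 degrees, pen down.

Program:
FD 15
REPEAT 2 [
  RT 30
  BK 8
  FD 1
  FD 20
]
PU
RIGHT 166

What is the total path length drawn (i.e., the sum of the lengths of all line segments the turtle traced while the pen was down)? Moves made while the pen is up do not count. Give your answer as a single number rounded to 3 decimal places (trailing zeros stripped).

Executing turtle program step by step:
Start: pos=(0,0), heading=0, pen down
FD 15: (0,0) -> (15,0) [heading=0, draw]
REPEAT 2 [
  -- iteration 1/2 --
  RT 30: heading 0 -> 330
  BK 8: (15,0) -> (8.072,4) [heading=330, draw]
  FD 1: (8.072,4) -> (8.938,3.5) [heading=330, draw]
  FD 20: (8.938,3.5) -> (26.258,-6.5) [heading=330, draw]
  -- iteration 2/2 --
  RT 30: heading 330 -> 300
  BK 8: (26.258,-6.5) -> (22.258,0.428) [heading=300, draw]
  FD 1: (22.258,0.428) -> (22.758,-0.438) [heading=300, draw]
  FD 20: (22.758,-0.438) -> (32.758,-17.758) [heading=300, draw]
]
PU: pen up
RT 166: heading 300 -> 134
Final: pos=(32.758,-17.758), heading=134, 7 segment(s) drawn

Segment lengths:
  seg 1: (0,0) -> (15,0), length = 15
  seg 2: (15,0) -> (8.072,4), length = 8
  seg 3: (8.072,4) -> (8.938,3.5), length = 1
  seg 4: (8.938,3.5) -> (26.258,-6.5), length = 20
  seg 5: (26.258,-6.5) -> (22.258,0.428), length = 8
  seg 6: (22.258,0.428) -> (22.758,-0.438), length = 1
  seg 7: (22.758,-0.438) -> (32.758,-17.758), length = 20
Total = 73

Answer: 73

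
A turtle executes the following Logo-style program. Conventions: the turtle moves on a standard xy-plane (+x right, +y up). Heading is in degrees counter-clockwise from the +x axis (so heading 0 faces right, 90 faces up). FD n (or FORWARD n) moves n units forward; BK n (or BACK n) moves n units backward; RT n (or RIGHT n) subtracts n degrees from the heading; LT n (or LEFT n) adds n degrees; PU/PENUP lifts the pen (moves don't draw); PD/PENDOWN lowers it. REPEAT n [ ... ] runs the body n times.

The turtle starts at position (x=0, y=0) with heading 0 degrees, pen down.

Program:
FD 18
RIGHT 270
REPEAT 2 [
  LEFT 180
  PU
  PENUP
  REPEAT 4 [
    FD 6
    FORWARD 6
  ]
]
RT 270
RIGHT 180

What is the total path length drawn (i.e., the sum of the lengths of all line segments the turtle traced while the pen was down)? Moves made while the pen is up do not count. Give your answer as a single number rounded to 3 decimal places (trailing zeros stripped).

Executing turtle program step by step:
Start: pos=(0,0), heading=0, pen down
FD 18: (0,0) -> (18,0) [heading=0, draw]
RT 270: heading 0 -> 90
REPEAT 2 [
  -- iteration 1/2 --
  LT 180: heading 90 -> 270
  PU: pen up
  PU: pen up
  REPEAT 4 [
    -- iteration 1/4 --
    FD 6: (18,0) -> (18,-6) [heading=270, move]
    FD 6: (18,-6) -> (18,-12) [heading=270, move]
    -- iteration 2/4 --
    FD 6: (18,-12) -> (18,-18) [heading=270, move]
    FD 6: (18,-18) -> (18,-24) [heading=270, move]
    -- iteration 3/4 --
    FD 6: (18,-24) -> (18,-30) [heading=270, move]
    FD 6: (18,-30) -> (18,-36) [heading=270, move]
    -- iteration 4/4 --
    FD 6: (18,-36) -> (18,-42) [heading=270, move]
    FD 6: (18,-42) -> (18,-48) [heading=270, move]
  ]
  -- iteration 2/2 --
  LT 180: heading 270 -> 90
  PU: pen up
  PU: pen up
  REPEAT 4 [
    -- iteration 1/4 --
    FD 6: (18,-48) -> (18,-42) [heading=90, move]
    FD 6: (18,-42) -> (18,-36) [heading=90, move]
    -- iteration 2/4 --
    FD 6: (18,-36) -> (18,-30) [heading=90, move]
    FD 6: (18,-30) -> (18,-24) [heading=90, move]
    -- iteration 3/4 --
    FD 6: (18,-24) -> (18,-18) [heading=90, move]
    FD 6: (18,-18) -> (18,-12) [heading=90, move]
    -- iteration 4/4 --
    FD 6: (18,-12) -> (18,-6) [heading=90, move]
    FD 6: (18,-6) -> (18,0) [heading=90, move]
  ]
]
RT 270: heading 90 -> 180
RT 180: heading 180 -> 0
Final: pos=(18,0), heading=0, 1 segment(s) drawn

Segment lengths:
  seg 1: (0,0) -> (18,0), length = 18
Total = 18

Answer: 18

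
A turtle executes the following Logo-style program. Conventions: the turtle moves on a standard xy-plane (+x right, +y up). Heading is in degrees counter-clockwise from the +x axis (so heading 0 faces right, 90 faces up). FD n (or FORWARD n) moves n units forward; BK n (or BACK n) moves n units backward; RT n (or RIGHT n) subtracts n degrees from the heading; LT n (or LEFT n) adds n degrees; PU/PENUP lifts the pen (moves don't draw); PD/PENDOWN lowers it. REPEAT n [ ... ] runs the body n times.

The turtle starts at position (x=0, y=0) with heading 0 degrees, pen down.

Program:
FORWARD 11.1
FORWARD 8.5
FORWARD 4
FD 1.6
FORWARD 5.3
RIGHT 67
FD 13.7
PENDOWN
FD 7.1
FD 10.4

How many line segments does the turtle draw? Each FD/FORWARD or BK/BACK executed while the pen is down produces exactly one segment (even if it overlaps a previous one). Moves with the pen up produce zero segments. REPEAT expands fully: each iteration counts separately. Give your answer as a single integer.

Answer: 8

Derivation:
Executing turtle program step by step:
Start: pos=(0,0), heading=0, pen down
FD 11.1: (0,0) -> (11.1,0) [heading=0, draw]
FD 8.5: (11.1,0) -> (19.6,0) [heading=0, draw]
FD 4: (19.6,0) -> (23.6,0) [heading=0, draw]
FD 1.6: (23.6,0) -> (25.2,0) [heading=0, draw]
FD 5.3: (25.2,0) -> (30.5,0) [heading=0, draw]
RT 67: heading 0 -> 293
FD 13.7: (30.5,0) -> (35.853,-12.611) [heading=293, draw]
PD: pen down
FD 7.1: (35.853,-12.611) -> (38.627,-19.147) [heading=293, draw]
FD 10.4: (38.627,-19.147) -> (42.691,-28.72) [heading=293, draw]
Final: pos=(42.691,-28.72), heading=293, 8 segment(s) drawn
Segments drawn: 8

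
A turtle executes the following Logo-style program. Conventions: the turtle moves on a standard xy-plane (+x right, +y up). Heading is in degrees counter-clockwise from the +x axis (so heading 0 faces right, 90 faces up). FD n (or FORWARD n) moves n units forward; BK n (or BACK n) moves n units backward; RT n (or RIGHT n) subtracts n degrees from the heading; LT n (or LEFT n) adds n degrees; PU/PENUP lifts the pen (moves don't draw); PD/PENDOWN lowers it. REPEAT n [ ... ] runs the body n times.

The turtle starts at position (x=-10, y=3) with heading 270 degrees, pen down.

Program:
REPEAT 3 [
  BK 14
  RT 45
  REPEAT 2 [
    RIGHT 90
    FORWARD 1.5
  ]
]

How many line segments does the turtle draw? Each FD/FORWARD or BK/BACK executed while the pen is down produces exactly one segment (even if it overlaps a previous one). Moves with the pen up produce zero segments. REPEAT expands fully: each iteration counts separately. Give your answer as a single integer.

Executing turtle program step by step:
Start: pos=(-10,3), heading=270, pen down
REPEAT 3 [
  -- iteration 1/3 --
  BK 14: (-10,3) -> (-10,17) [heading=270, draw]
  RT 45: heading 270 -> 225
  REPEAT 2 [
    -- iteration 1/2 --
    RT 90: heading 225 -> 135
    FD 1.5: (-10,17) -> (-11.061,18.061) [heading=135, draw]
    -- iteration 2/2 --
    RT 90: heading 135 -> 45
    FD 1.5: (-11.061,18.061) -> (-10,19.121) [heading=45, draw]
  ]
  -- iteration 2/3 --
  BK 14: (-10,19.121) -> (-19.899,9.222) [heading=45, draw]
  RT 45: heading 45 -> 0
  REPEAT 2 [
    -- iteration 1/2 --
    RT 90: heading 0 -> 270
    FD 1.5: (-19.899,9.222) -> (-19.899,7.722) [heading=270, draw]
    -- iteration 2/2 --
    RT 90: heading 270 -> 180
    FD 1.5: (-19.899,7.722) -> (-21.399,7.722) [heading=180, draw]
  ]
  -- iteration 3/3 --
  BK 14: (-21.399,7.722) -> (-7.399,7.722) [heading=180, draw]
  RT 45: heading 180 -> 135
  REPEAT 2 [
    -- iteration 1/2 --
    RT 90: heading 135 -> 45
    FD 1.5: (-7.399,7.722) -> (-6.339,8.782) [heading=45, draw]
    -- iteration 2/2 --
    RT 90: heading 45 -> 315
    FD 1.5: (-6.339,8.782) -> (-5.278,7.722) [heading=315, draw]
  ]
]
Final: pos=(-5.278,7.722), heading=315, 9 segment(s) drawn
Segments drawn: 9

Answer: 9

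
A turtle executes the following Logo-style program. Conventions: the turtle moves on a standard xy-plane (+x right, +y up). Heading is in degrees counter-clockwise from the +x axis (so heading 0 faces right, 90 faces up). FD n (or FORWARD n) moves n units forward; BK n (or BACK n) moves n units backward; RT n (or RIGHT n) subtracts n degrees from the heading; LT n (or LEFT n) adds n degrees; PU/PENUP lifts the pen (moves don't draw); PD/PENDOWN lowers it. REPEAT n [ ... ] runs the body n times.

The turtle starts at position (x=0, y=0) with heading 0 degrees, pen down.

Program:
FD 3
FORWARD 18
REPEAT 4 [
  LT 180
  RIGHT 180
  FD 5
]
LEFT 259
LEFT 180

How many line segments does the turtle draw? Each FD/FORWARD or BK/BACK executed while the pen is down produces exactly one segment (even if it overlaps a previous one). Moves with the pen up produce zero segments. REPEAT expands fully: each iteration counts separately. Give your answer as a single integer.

Answer: 6

Derivation:
Executing turtle program step by step:
Start: pos=(0,0), heading=0, pen down
FD 3: (0,0) -> (3,0) [heading=0, draw]
FD 18: (3,0) -> (21,0) [heading=0, draw]
REPEAT 4 [
  -- iteration 1/4 --
  LT 180: heading 0 -> 180
  RT 180: heading 180 -> 0
  FD 5: (21,0) -> (26,0) [heading=0, draw]
  -- iteration 2/4 --
  LT 180: heading 0 -> 180
  RT 180: heading 180 -> 0
  FD 5: (26,0) -> (31,0) [heading=0, draw]
  -- iteration 3/4 --
  LT 180: heading 0 -> 180
  RT 180: heading 180 -> 0
  FD 5: (31,0) -> (36,0) [heading=0, draw]
  -- iteration 4/4 --
  LT 180: heading 0 -> 180
  RT 180: heading 180 -> 0
  FD 5: (36,0) -> (41,0) [heading=0, draw]
]
LT 259: heading 0 -> 259
LT 180: heading 259 -> 79
Final: pos=(41,0), heading=79, 6 segment(s) drawn
Segments drawn: 6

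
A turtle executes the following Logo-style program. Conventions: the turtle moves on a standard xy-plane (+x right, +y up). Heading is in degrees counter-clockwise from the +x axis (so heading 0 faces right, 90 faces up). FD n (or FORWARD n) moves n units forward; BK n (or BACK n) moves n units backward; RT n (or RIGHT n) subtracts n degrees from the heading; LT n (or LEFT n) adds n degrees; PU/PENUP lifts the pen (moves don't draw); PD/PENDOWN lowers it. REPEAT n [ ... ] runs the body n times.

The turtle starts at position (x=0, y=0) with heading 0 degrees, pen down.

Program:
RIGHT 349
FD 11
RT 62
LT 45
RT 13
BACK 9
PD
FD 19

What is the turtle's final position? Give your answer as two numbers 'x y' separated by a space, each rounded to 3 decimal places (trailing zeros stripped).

Executing turtle program step by step:
Start: pos=(0,0), heading=0, pen down
RT 349: heading 0 -> 11
FD 11: (0,0) -> (10.798,2.099) [heading=11, draw]
RT 62: heading 11 -> 309
LT 45: heading 309 -> 354
RT 13: heading 354 -> 341
BK 9: (10.798,2.099) -> (2.288,5.029) [heading=341, draw]
PD: pen down
FD 19: (2.288,5.029) -> (20.253,-1.157) [heading=341, draw]
Final: pos=(20.253,-1.157), heading=341, 3 segment(s) drawn

Answer: 20.253 -1.157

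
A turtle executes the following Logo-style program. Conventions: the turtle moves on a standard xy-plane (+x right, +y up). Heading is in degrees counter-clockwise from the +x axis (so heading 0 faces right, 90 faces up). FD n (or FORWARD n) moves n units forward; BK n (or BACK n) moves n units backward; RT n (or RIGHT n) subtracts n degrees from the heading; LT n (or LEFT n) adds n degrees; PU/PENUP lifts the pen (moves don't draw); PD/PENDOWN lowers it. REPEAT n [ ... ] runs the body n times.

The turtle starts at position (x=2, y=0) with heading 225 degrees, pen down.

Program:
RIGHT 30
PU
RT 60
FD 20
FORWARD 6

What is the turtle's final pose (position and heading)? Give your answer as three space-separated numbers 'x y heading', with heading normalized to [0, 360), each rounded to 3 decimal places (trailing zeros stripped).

Answer: -16.385 18.385 135

Derivation:
Executing turtle program step by step:
Start: pos=(2,0), heading=225, pen down
RT 30: heading 225 -> 195
PU: pen up
RT 60: heading 195 -> 135
FD 20: (2,0) -> (-12.142,14.142) [heading=135, move]
FD 6: (-12.142,14.142) -> (-16.385,18.385) [heading=135, move]
Final: pos=(-16.385,18.385), heading=135, 0 segment(s) drawn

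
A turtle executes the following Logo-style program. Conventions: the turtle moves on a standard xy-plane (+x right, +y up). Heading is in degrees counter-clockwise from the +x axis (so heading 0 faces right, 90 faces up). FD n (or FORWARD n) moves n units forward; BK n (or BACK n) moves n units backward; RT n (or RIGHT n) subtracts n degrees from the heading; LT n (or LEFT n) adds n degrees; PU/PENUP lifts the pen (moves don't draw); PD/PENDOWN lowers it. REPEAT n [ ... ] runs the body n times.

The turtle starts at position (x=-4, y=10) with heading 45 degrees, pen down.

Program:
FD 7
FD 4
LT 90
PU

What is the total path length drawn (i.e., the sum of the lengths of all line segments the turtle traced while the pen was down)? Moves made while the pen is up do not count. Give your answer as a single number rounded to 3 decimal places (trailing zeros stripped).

Executing turtle program step by step:
Start: pos=(-4,10), heading=45, pen down
FD 7: (-4,10) -> (0.95,14.95) [heading=45, draw]
FD 4: (0.95,14.95) -> (3.778,17.778) [heading=45, draw]
LT 90: heading 45 -> 135
PU: pen up
Final: pos=(3.778,17.778), heading=135, 2 segment(s) drawn

Segment lengths:
  seg 1: (-4,10) -> (0.95,14.95), length = 7
  seg 2: (0.95,14.95) -> (3.778,17.778), length = 4
Total = 11

Answer: 11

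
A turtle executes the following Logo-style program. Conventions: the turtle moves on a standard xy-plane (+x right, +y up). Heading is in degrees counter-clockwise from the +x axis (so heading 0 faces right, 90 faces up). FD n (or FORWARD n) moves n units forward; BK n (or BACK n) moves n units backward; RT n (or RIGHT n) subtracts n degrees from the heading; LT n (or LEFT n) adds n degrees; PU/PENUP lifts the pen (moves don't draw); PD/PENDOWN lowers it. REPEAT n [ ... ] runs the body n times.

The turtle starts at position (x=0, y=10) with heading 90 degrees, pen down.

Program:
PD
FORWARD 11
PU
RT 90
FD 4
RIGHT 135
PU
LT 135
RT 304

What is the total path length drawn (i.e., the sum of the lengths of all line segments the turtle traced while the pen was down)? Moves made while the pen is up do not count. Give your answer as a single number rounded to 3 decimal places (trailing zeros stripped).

Answer: 11

Derivation:
Executing turtle program step by step:
Start: pos=(0,10), heading=90, pen down
PD: pen down
FD 11: (0,10) -> (0,21) [heading=90, draw]
PU: pen up
RT 90: heading 90 -> 0
FD 4: (0,21) -> (4,21) [heading=0, move]
RT 135: heading 0 -> 225
PU: pen up
LT 135: heading 225 -> 0
RT 304: heading 0 -> 56
Final: pos=(4,21), heading=56, 1 segment(s) drawn

Segment lengths:
  seg 1: (0,10) -> (0,21), length = 11
Total = 11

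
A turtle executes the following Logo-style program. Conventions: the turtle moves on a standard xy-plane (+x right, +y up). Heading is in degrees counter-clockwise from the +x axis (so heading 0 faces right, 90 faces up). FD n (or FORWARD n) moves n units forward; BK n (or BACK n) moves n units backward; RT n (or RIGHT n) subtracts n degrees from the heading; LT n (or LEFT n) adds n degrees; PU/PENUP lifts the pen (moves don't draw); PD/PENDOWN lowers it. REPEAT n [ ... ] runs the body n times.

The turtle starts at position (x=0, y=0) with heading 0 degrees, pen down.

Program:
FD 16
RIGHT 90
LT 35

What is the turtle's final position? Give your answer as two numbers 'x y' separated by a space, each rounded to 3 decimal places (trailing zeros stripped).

Answer: 16 0

Derivation:
Executing turtle program step by step:
Start: pos=(0,0), heading=0, pen down
FD 16: (0,0) -> (16,0) [heading=0, draw]
RT 90: heading 0 -> 270
LT 35: heading 270 -> 305
Final: pos=(16,0), heading=305, 1 segment(s) drawn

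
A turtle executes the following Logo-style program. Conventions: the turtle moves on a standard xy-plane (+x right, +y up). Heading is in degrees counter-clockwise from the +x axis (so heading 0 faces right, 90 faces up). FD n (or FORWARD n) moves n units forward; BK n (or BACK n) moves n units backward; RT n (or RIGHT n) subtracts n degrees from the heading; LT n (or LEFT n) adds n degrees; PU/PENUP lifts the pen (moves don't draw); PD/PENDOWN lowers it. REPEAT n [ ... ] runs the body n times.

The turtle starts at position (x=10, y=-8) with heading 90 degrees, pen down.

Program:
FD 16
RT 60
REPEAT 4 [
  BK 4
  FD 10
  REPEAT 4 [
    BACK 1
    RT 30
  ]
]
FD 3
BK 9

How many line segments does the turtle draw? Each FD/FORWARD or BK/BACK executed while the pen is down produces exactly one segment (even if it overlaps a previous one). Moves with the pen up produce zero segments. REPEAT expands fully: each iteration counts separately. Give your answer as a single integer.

Answer: 27

Derivation:
Executing turtle program step by step:
Start: pos=(10,-8), heading=90, pen down
FD 16: (10,-8) -> (10,8) [heading=90, draw]
RT 60: heading 90 -> 30
REPEAT 4 [
  -- iteration 1/4 --
  BK 4: (10,8) -> (6.536,6) [heading=30, draw]
  FD 10: (6.536,6) -> (15.196,11) [heading=30, draw]
  REPEAT 4 [
    -- iteration 1/4 --
    BK 1: (15.196,11) -> (14.33,10.5) [heading=30, draw]
    RT 30: heading 30 -> 0
    -- iteration 2/4 --
    BK 1: (14.33,10.5) -> (13.33,10.5) [heading=0, draw]
    RT 30: heading 0 -> 330
    -- iteration 3/4 --
    BK 1: (13.33,10.5) -> (12.464,11) [heading=330, draw]
    RT 30: heading 330 -> 300
    -- iteration 4/4 --
    BK 1: (12.464,11) -> (11.964,11.866) [heading=300, draw]
    RT 30: heading 300 -> 270
  ]
  -- iteration 2/4 --
  BK 4: (11.964,11.866) -> (11.964,15.866) [heading=270, draw]
  FD 10: (11.964,15.866) -> (11.964,5.866) [heading=270, draw]
  REPEAT 4 [
    -- iteration 1/4 --
    BK 1: (11.964,5.866) -> (11.964,6.866) [heading=270, draw]
    RT 30: heading 270 -> 240
    -- iteration 2/4 --
    BK 1: (11.964,6.866) -> (12.464,7.732) [heading=240, draw]
    RT 30: heading 240 -> 210
    -- iteration 3/4 --
    BK 1: (12.464,7.732) -> (13.33,8.232) [heading=210, draw]
    RT 30: heading 210 -> 180
    -- iteration 4/4 --
    BK 1: (13.33,8.232) -> (14.33,8.232) [heading=180, draw]
    RT 30: heading 180 -> 150
  ]
  -- iteration 3/4 --
  BK 4: (14.33,8.232) -> (17.794,6.232) [heading=150, draw]
  FD 10: (17.794,6.232) -> (9.134,11.232) [heading=150, draw]
  REPEAT 4 [
    -- iteration 1/4 --
    BK 1: (9.134,11.232) -> (10,10.732) [heading=150, draw]
    RT 30: heading 150 -> 120
    -- iteration 2/4 --
    BK 1: (10,10.732) -> (10.5,9.866) [heading=120, draw]
    RT 30: heading 120 -> 90
    -- iteration 3/4 --
    BK 1: (10.5,9.866) -> (10.5,8.866) [heading=90, draw]
    RT 30: heading 90 -> 60
    -- iteration 4/4 --
    BK 1: (10.5,8.866) -> (10,8) [heading=60, draw]
    RT 30: heading 60 -> 30
  ]
  -- iteration 4/4 --
  BK 4: (10,8) -> (6.536,6) [heading=30, draw]
  FD 10: (6.536,6) -> (15.196,11) [heading=30, draw]
  REPEAT 4 [
    -- iteration 1/4 --
    BK 1: (15.196,11) -> (14.33,10.5) [heading=30, draw]
    RT 30: heading 30 -> 0
    -- iteration 2/4 --
    BK 1: (14.33,10.5) -> (13.33,10.5) [heading=0, draw]
    RT 30: heading 0 -> 330
    -- iteration 3/4 --
    BK 1: (13.33,10.5) -> (12.464,11) [heading=330, draw]
    RT 30: heading 330 -> 300
    -- iteration 4/4 --
    BK 1: (12.464,11) -> (11.964,11.866) [heading=300, draw]
    RT 30: heading 300 -> 270
  ]
]
FD 3: (11.964,11.866) -> (11.964,8.866) [heading=270, draw]
BK 9: (11.964,8.866) -> (11.964,17.866) [heading=270, draw]
Final: pos=(11.964,17.866), heading=270, 27 segment(s) drawn
Segments drawn: 27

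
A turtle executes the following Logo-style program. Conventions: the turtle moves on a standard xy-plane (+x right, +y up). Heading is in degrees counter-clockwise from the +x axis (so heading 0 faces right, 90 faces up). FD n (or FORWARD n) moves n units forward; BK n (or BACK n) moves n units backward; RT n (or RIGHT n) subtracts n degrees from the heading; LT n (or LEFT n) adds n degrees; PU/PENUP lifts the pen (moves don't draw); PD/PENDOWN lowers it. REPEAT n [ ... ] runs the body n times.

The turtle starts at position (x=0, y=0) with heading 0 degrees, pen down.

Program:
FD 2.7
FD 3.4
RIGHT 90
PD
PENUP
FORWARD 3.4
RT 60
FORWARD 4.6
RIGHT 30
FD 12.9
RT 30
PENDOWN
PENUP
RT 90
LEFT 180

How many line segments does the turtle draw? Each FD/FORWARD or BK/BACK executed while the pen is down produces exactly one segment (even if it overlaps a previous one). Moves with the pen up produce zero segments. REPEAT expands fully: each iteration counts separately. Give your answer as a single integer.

Answer: 2

Derivation:
Executing turtle program step by step:
Start: pos=(0,0), heading=0, pen down
FD 2.7: (0,0) -> (2.7,0) [heading=0, draw]
FD 3.4: (2.7,0) -> (6.1,0) [heading=0, draw]
RT 90: heading 0 -> 270
PD: pen down
PU: pen up
FD 3.4: (6.1,0) -> (6.1,-3.4) [heading=270, move]
RT 60: heading 270 -> 210
FD 4.6: (6.1,-3.4) -> (2.116,-5.7) [heading=210, move]
RT 30: heading 210 -> 180
FD 12.9: (2.116,-5.7) -> (-10.784,-5.7) [heading=180, move]
RT 30: heading 180 -> 150
PD: pen down
PU: pen up
RT 90: heading 150 -> 60
LT 180: heading 60 -> 240
Final: pos=(-10.784,-5.7), heading=240, 2 segment(s) drawn
Segments drawn: 2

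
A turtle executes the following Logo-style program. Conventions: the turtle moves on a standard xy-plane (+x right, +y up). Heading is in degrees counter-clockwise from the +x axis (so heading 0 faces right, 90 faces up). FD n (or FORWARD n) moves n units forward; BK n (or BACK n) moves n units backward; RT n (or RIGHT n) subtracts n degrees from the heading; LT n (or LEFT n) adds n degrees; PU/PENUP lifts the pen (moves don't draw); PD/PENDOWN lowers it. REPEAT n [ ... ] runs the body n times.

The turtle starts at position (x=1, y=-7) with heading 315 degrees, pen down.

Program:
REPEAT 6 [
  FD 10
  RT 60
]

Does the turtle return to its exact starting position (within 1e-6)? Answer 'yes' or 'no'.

Executing turtle program step by step:
Start: pos=(1,-7), heading=315, pen down
REPEAT 6 [
  -- iteration 1/6 --
  FD 10: (1,-7) -> (8.071,-14.071) [heading=315, draw]
  RT 60: heading 315 -> 255
  -- iteration 2/6 --
  FD 10: (8.071,-14.071) -> (5.483,-23.73) [heading=255, draw]
  RT 60: heading 255 -> 195
  -- iteration 3/6 --
  FD 10: (5.483,-23.73) -> (-4.176,-26.319) [heading=195, draw]
  RT 60: heading 195 -> 135
  -- iteration 4/6 --
  FD 10: (-4.176,-26.319) -> (-11.247,-19.247) [heading=135, draw]
  RT 60: heading 135 -> 75
  -- iteration 5/6 --
  FD 10: (-11.247,-19.247) -> (-8.659,-9.588) [heading=75, draw]
  RT 60: heading 75 -> 15
  -- iteration 6/6 --
  FD 10: (-8.659,-9.588) -> (1,-7) [heading=15, draw]
  RT 60: heading 15 -> 315
]
Final: pos=(1,-7), heading=315, 6 segment(s) drawn

Start position: (1, -7)
Final position: (1, -7)
Distance = 0; < 1e-6 -> CLOSED

Answer: yes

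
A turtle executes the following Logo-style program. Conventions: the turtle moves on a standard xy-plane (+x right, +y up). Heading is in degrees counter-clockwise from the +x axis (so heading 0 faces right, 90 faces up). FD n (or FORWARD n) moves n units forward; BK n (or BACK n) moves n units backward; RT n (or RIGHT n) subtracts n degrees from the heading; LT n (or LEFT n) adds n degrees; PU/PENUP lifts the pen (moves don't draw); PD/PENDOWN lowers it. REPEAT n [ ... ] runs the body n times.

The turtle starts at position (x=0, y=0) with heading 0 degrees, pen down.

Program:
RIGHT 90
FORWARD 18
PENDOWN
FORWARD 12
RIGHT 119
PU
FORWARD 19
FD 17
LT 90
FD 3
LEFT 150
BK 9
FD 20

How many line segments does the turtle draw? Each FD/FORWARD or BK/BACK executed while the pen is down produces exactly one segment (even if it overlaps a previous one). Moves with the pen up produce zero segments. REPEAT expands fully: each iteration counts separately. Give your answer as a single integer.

Answer: 2

Derivation:
Executing turtle program step by step:
Start: pos=(0,0), heading=0, pen down
RT 90: heading 0 -> 270
FD 18: (0,0) -> (0,-18) [heading=270, draw]
PD: pen down
FD 12: (0,-18) -> (0,-30) [heading=270, draw]
RT 119: heading 270 -> 151
PU: pen up
FD 19: (0,-30) -> (-16.618,-20.789) [heading=151, move]
FD 17: (-16.618,-20.789) -> (-31.486,-12.547) [heading=151, move]
LT 90: heading 151 -> 241
FD 3: (-31.486,-12.547) -> (-32.941,-15.171) [heading=241, move]
LT 150: heading 241 -> 31
BK 9: (-32.941,-15.171) -> (-40.655,-19.806) [heading=31, move]
FD 20: (-40.655,-19.806) -> (-23.512,-9.505) [heading=31, move]
Final: pos=(-23.512,-9.505), heading=31, 2 segment(s) drawn
Segments drawn: 2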